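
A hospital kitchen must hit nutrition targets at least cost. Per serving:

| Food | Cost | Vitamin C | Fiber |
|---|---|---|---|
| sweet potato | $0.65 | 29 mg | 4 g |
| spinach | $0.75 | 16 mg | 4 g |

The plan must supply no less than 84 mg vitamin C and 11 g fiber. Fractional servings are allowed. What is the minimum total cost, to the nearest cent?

For a min-cost LP with two ≥-constraints, a basic feasible solution has at most two positive variables.
sweet potato only: max(84/29, 11/4) = 2.897 servings → $1.88.
spinach only: max(84/16, 11/4) = 5.25 servings → $3.94.
sweet potato + spinach with both targets exact would need a negative amount; discard.
So the least-cost plan costs $1.88.

$1.88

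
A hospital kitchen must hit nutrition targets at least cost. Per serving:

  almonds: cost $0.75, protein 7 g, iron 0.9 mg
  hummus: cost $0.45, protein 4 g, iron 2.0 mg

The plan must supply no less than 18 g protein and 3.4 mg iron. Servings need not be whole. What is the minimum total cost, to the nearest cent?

$1.94

The cheapest plan sits at a corner of the feasible region — with two constraints it uses at most two foods.
almonds only: max(18/7, 3.4/0.9) = 3.778 servings → $2.83.
hummus only: max(18/4, 3.4/2.0) = 4.5 servings → $2.02.
almonds + hummus with both tight: 2.154 servings and 0.7308 servings → $1.94.
So the least-cost plan costs $1.94.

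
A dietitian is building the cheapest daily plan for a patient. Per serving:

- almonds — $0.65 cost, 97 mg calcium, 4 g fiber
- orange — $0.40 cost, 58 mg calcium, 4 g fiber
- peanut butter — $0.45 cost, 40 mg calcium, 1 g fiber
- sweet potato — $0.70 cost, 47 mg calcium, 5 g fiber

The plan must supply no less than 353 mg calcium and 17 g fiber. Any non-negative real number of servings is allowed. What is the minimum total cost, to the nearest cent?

With two linear requirements the optimum uses one or two foods; enumerate the corners.
almonds only: max(353/97, 17/4) = 4.25 servings → $2.76.
orange only: max(353/58, 17/4) = 6.086 servings → $2.43.
peanut butter only: max(353/40, 17/1) = 17 servings → $7.65.
sweet potato only: max(353/47, 17/5) = 7.511 servings → $5.26.
almonds + orange with both tight: 2.731 servings and 1.519 servings → $2.38.
almonds + peanut butter with both targets exact would need a negative amount; discard.
almonds + sweet potato with both tight: 3.253 servings and 0.798 servings → $2.67.
orange + peanut butter with both tight: 3.206 servings and 4.176 servings → $3.16.
orange + sweet potato: intersection lies outside the first quadrant.
peanut butter + sweet potato with both tight: 6.314 servings and 2.137 servings → $4.34.
So the least-cost plan costs $2.38.

$2.38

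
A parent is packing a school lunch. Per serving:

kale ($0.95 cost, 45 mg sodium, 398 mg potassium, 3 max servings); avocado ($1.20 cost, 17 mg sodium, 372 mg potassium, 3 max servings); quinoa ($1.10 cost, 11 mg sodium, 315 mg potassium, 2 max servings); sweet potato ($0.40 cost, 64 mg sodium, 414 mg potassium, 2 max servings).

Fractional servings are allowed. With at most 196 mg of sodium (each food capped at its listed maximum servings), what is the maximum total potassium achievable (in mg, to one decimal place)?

Potassium per mg sodium: quinoa 28.64, avocado 21.88, kale 8.844, sweet potato 6.469.
Take 2 servings of quinoa: uses 22 mg sodium, +630.0 mg potassium (running total 630.0 mg).
Take 3 servings of avocado: uses 51 mg sodium, +1116.0 mg potassium (running total 1746.0 mg).
Take 2.733 servings of kale: uses 123 mg sodium, +1087.9 mg potassium (running total 2833.9 mg).
Greedy by best ratio exhausts the sodium allowance optimally: 2833.9 mg.

2833.9 mg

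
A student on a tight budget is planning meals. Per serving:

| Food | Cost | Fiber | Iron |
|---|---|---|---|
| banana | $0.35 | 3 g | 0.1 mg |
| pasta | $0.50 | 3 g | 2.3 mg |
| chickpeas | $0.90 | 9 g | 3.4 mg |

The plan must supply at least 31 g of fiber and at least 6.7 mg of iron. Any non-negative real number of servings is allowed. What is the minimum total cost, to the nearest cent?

At the optimum either one food covers both requirements or two foods hit both targets exactly; no other combination can be cheaper.
banana only: max(31/3, 6.7/0.1) = 67 servings → $23.45.
pasta only: max(31/3, 6.7/2.3) = 10.33 servings → $5.17.
chickpeas only: max(31/9, 6.7/3.4) = 3.444 servings → $3.10.
banana + pasta with both tight: 7.758 servings and 2.576 servings → $4.00.
banana + chickpeas with both tight: 4.849 servings and 1.828 servings → $3.34.
pasta + chickpeas with both targets exact would need a negative amount; discard.
So the least-cost plan costs $3.10.

$3.10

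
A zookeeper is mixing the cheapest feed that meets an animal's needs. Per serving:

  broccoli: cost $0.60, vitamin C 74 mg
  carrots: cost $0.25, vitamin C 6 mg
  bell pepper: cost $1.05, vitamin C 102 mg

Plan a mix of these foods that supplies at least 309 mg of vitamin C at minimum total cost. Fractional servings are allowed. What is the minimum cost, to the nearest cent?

Cost per mg of vitamin C: broccoli $0.0081, bell pepper $0.0103, carrots $0.0417.
With no serving limits, use only broccoli: 309 mg / 74 mg = 4.176 servings × $0.60 = $2.51.

$2.51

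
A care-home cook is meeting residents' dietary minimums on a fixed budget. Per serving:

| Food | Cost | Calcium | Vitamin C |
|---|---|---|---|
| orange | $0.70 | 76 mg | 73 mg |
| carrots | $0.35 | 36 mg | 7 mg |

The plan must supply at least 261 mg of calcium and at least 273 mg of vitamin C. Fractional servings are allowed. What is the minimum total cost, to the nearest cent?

Two binding constraints pin down two serving amounts, so the optimal mix uses at most two foods. The candidates are each food alone (scaled to the tighter of calcium/vitamin C) and each pair with both constraints tight.
orange only: max(261/76, 273/73) = 3.74 servings → $2.62.
carrots only: max(261/36, 273/7) = 39 servings → $13.65.
orange + carrots: intersection lies outside the first quadrant.
Cheapest feasible corner: $2.62.

$2.62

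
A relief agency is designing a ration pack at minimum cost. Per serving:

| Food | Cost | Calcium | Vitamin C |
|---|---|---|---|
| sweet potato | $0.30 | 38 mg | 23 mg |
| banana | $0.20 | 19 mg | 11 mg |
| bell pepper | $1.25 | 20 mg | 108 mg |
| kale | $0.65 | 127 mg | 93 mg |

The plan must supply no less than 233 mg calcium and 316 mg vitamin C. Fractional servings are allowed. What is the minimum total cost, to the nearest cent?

$2.21

The cheapest plan sits at a corner of the feasible region — with two constraints it uses at most two foods.
sweet potato only: max(233/38, 316/23) = 13.74 servings → $4.12.
banana only: max(233/19, 316/11) = 28.73 servings → $5.75.
bell pepper only: max(233/20, 316/108) = 11.65 servings → $14.56.
kale only: max(233/127, 316/93) = 3.398 servings → $2.21.
sweet potato + banana: the both-tight solution has a negative serving — not a feasible corner.
sweet potato + bell pepper with both tight: 5.171 servings and 1.825 servings → $3.83.
sweet potato + kale: intersection lies outside the first quadrant.
banana + bell pepper with both tight: 10.29 servings and 1.878 servings → $4.41.
banana + kale: the both-tight solution has a negative serving — not a feasible corner.
bell pepper + kale with both tight: 1.557 servings and 1.589 servings → $2.98.
Cheapest feasible corner: $2.21.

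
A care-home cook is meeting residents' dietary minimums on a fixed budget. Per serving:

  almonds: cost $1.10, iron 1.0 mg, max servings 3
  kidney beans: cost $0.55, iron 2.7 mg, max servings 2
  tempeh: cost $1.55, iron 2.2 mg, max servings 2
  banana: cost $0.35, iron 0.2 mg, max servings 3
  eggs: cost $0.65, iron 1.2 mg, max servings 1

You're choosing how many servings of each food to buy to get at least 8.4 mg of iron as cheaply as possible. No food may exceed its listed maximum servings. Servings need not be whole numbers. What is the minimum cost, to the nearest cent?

$3.02

Cost per mg of iron: kidney beans $0.2037, eggs $0.5417, tempeh $0.7045, almonds $1.1000, banana $1.7500.
Take 2 servings of kidney beans: +5.4 mg iron for $1.10 (total $1.10, still need 3.0 mg).
Take 1 serving of eggs: +1.2 mg iron for $0.65 (total $1.75, still need 1.8 mg).
Take 0.8182 servings of tempeh: +1.8 mg iron for $1.27 (total $3.02, still need 0.0 mg).
Filling from the cheapest source first is optimal under one linear minimum: $3.02.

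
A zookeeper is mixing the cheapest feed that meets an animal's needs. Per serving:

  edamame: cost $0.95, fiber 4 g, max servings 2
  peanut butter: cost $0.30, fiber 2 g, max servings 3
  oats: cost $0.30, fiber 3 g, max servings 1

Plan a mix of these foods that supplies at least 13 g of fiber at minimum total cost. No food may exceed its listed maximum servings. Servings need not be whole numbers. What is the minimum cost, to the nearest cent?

Cost per g of fiber: oats $0.1000, peanut butter $0.1500, edamame $0.2375.
Take 1 serving of oats: +3.0 g fiber for $0.30 (total $0.30, still need 10.0 g).
Take 3 servings of peanut butter: +6.0 g fiber for $0.90 (total $1.20, still need 4.0 g).
Take 1 serving of edamame: +4.0 g fiber for $0.95 (total $2.15, still need 0.0 g).
Filling from the cheapest source first is optimal under one linear minimum: $2.15.

$2.15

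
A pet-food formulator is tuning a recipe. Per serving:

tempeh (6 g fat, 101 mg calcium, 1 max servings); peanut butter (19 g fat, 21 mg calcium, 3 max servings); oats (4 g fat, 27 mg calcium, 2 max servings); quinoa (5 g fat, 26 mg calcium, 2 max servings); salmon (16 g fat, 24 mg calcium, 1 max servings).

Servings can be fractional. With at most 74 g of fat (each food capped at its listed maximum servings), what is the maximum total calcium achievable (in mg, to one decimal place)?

Calcium per g fat: tempeh 16.83, oats 6.75, quinoa 5.2, salmon 1.5, peanut butter 1.105.
Take 1 serving of tempeh: uses 6 g fat, +101.0 mg calcium (running total 101.0 mg).
Take 2 servings of oats: uses 8 g fat, +54.0 mg calcium (running total 155.0 mg).
Take 2 servings of quinoa: uses 10 g fat, +52.0 mg calcium (running total 207.0 mg).
Take 1 serving of salmon: uses 16 g fat, +24.0 mg calcium (running total 231.0 mg).
Take 1.789 servings of peanut butter: uses 34 g fat, +37.6 mg calcium (running total 268.6 mg).
Greedy by best ratio exhausts the fat allowance optimally: 268.6 mg.

268.6 mg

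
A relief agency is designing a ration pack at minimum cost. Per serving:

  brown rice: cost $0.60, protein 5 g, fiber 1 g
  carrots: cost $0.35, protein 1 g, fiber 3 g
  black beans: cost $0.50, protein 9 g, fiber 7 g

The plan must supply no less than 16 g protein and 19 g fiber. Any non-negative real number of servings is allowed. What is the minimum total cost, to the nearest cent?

$1.36

This is a tiny linear program; its minimum lies at a vertex of the feasible set. List the vertices and price them.
brown rice only: max(16/5, 19/1) = 19 servings → $11.40.
carrots only: max(16/1, 19/3) = 16 servings → $5.60.
black beans only: max(16/9, 19/7) = 2.714 servings → $1.36.
brown rice + carrots with both tight: 2.071 servings and 5.643 servings → $3.22.
brown rice + black beans: the both-tight solution has a negative serving — not a feasible corner.
carrots + black beans with both tight: 2.95 servings and 1.45 servings → $1.76.
The minimum over all feasible corners is $1.36.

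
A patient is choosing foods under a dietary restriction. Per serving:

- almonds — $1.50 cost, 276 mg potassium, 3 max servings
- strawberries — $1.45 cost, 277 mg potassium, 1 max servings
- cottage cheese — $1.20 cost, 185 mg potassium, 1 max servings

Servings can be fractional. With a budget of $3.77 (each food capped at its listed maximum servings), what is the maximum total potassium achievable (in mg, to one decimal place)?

703.9 mg

Potassium per dollar: strawberries 191, almonds 184, cottage cheese 154.2.
Take 1 serving of strawberries: spends $1.45, +277.0 mg potassium (running total 277.0 mg).
Take 1.547 servings of almonds: spends $2.32, +426.9 mg potassium (running total 703.9 mg).
Greedy by best ratio exhausts the cost allowance optimally: 703.9 mg.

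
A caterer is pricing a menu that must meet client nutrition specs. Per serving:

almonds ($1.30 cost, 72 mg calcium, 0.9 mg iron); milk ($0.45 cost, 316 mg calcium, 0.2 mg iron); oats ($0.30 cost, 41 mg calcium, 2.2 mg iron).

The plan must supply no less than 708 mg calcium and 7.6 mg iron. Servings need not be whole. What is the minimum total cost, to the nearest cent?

With two linear requirements the optimum uses one or two foods; enumerate the corners.
almonds only: max(708/72, 7.6/0.9) = 9.833 servings → $12.78.
milk only: max(708/316, 7.6/0.2) = 38 servings → $17.10.
oats only: max(708/41, 7.6/2.2) = 17.27 servings → $5.18.
almonds + milk with both tight: 8.37 servings and 0.3333 servings → $11.03.
almonds + oats: the both-tight solution has a negative serving — not a feasible corner.
milk + oats with both tight: 1.814 servings and 3.29 servings → $1.80.
So the least-cost plan costs $1.80.

$1.80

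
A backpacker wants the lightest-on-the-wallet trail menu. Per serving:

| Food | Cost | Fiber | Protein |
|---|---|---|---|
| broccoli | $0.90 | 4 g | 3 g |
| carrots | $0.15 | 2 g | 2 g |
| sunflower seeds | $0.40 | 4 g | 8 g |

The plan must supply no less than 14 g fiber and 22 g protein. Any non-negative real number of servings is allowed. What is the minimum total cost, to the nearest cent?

$1.25

A basic optimal solution has at most two foods positive. Try each food alone and each pair with both targets met exactly.
broccoli only: max(14/4, 22/3) = 7.333 servings → $6.60.
carrots only: max(14/2, 22/2) = 11 servings → $1.65.
sunflower seeds only: max(14/4, 22/8) = 3.5 servings → $1.40.
broccoli + carrots: the both-tight solution has a negative serving — not a feasible corner.
broccoli + sunflower seeds with both tight: 1.2 servings and 2.3 servings → $2.00.
carrots + sunflower seeds with both tight: 3 servings and 2 servings → $1.25.
The minimum over all feasible corners is $1.25.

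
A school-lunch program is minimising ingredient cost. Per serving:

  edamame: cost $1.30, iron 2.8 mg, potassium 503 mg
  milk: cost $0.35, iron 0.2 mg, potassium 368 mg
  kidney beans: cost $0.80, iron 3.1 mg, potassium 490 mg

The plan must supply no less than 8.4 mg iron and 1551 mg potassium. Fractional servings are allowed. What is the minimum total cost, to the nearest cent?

Minimising a linear cost over {iron ≥ 8.4, potassium ≥ 1551, servings ≥ 0} — the optimum is at a vertex, using one or two foods.
edamame only: max(8.4/2.8, 1551/503) = 3.083 servings → $4.01.
milk only: max(8.4/0.2, 1551/368) = 42 servings → $14.70.
kidney beans only: max(8.4/3.1, 1551/490) = 3.165 servings → $2.53.
edamame + milk with both tight: 2.991 servings and 0.1265 servings → $3.93.
edamame + kidney beans with both targets exact would need a negative amount; discard.
milk + kidney beans with both tight: 0.6637 servings and 2.667 servings → $2.37.
Cheapest feasible corner: $2.37.

$2.37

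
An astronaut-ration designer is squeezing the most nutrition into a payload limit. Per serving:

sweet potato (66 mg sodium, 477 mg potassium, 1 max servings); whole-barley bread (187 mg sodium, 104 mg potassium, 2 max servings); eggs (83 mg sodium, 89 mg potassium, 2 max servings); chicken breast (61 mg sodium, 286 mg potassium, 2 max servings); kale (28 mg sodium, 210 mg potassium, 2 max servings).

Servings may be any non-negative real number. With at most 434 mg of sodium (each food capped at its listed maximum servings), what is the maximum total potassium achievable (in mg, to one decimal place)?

1660.3 mg

Potassium per mg sodium: kale 7.5, sweet potato 7.227, chicken breast 4.689, eggs 1.072, whole-barley bread 0.5561.
Take 2 servings of kale: uses 56 mg sodium, +420.0 mg potassium (running total 420.0 mg).
Take 1 serving of sweet potato: uses 66 mg sodium, +477.0 mg potassium (running total 897.0 mg).
Take 2 servings of chicken breast: uses 122 mg sodium, +572.0 mg potassium (running total 1469.0 mg).
Take 2 servings of eggs: uses 166 mg sodium, +178.0 mg potassium (running total 1647.0 mg).
Take 0.1283 servings of whole-barley bread: uses 24 mg sodium, +13.3 mg potassium (running total 1660.3 mg).
Filling greedily by potassium-per-mg sodium is optimal for one linear limit, giving 1660.3 mg.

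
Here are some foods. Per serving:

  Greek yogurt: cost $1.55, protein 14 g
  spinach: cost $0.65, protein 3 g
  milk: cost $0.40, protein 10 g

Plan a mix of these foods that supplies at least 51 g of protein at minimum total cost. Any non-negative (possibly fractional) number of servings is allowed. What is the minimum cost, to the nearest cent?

Cost per g of protein: milk $0.0400, Greek yogurt $0.1107, spinach $0.2167.
With no serving limits, use only milk: 51 g / 10 g = 5.1 servings × $0.40 = $2.04.

$2.04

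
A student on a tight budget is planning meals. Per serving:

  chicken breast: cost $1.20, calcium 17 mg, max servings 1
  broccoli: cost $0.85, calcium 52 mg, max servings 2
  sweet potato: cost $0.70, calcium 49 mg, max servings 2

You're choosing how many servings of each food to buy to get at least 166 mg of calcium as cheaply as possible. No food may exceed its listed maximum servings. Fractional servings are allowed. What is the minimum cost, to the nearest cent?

$2.51

Cost per mg of calcium: sweet potato $0.0143, broccoli $0.0163, chicken breast $0.0706.
Take 2 servings of sweet potato: +98.0 mg calcium for $1.40 (total $1.40, still need 68.0 mg).
Take 1.308 servings of broccoli: +68.0 mg calcium for $1.11 (total $2.51, still need 0.0 mg).
Greedy by cheapest-per-mg is optimal for a single linear constraint, so the minimum cost is $2.51.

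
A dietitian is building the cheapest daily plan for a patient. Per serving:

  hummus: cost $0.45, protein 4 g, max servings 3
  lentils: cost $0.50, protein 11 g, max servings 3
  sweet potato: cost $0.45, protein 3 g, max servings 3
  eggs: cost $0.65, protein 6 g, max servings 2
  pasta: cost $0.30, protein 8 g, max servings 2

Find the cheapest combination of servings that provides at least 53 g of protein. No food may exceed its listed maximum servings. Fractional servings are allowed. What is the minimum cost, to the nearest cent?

Cost per g of protein: pasta $0.0375, lentils $0.0455, eggs $0.1083, hummus $0.1125, sweet potato $0.1500.
Take 2 servings of pasta: +16.0 g protein for $0.60 (total $0.60, still need 37.0 g).
Take 3 servings of lentils: +33.0 g protein for $1.50 (total $2.10, still need 4.0 g).
Take 0.6667 servings of eggs: +4.0 g protein for $0.43 (total $2.53, still need 0.0 g).
Filling from the cheapest source first is optimal under one linear minimum: $2.53.

$2.53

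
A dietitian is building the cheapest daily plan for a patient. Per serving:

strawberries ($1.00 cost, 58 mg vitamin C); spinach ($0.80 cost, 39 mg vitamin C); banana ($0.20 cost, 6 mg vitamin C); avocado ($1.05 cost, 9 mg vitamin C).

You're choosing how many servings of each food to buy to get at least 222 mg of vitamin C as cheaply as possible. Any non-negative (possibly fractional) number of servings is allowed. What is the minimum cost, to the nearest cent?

$3.83

Cost per mg of vitamin C: strawberries $0.0172, spinach $0.0205, banana $0.0333, avocado $0.1167.
With no serving limits, use only strawberries: 222 mg / 58 mg = 3.828 servings × $1.00 = $3.83.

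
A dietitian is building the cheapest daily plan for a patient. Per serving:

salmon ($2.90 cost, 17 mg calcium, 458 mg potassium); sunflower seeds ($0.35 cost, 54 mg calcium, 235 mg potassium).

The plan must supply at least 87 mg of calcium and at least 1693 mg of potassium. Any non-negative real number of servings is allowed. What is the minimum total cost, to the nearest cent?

Two binding constraints pin down two serving amounts, so the optimal mix uses at most two foods. The candidates are each food alone (scaled to the tighter of calcium/potassium) and each pair with both constraints tight.
salmon only: max(87/17, 1693/458) = 5.118 servings → $14.84.
sunflower seeds only: max(87/54, 1693/235) = 7.204 servings → $2.52.
salmon + sunflower seeds with both tight: 3.423 servings and 0.5336 servings → $10.11.
So the least-cost plan costs $2.52.

$2.52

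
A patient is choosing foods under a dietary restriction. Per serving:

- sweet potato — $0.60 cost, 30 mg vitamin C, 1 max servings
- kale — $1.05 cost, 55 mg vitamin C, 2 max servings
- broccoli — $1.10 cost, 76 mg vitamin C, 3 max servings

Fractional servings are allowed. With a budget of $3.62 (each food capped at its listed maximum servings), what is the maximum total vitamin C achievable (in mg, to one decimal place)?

Vitamin C per dollar: broccoli 69.09, kale 52.38, sweet potato 50.
Take 3 servings of broccoli: spends $3.30, +228.0 mg vitamin C (running total 228.0 mg).
Take 0.3048 servings of kale: spends $0.32, +16.8 mg vitamin C (running total 244.8 mg).
Greedy by best ratio exhausts the cost allowance optimally: 244.8 mg.

244.8 mg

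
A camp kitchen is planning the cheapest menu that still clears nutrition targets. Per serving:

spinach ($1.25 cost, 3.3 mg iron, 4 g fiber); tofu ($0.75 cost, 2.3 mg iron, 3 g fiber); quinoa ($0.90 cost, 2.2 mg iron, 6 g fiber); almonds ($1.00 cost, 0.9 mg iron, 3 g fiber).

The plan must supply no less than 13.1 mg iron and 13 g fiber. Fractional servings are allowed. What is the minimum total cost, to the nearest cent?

The cheapest plan sits at a corner of the feasible region — with two constraints it uses at most two foods.
spinach only: max(13.1/3.3, 13/4) = 3.97 servings → $4.96.
tofu only: max(13.1/2.3, 13/3) = 5.696 servings → $4.27.
quinoa only: max(13.1/2.2, 13/6) = 5.955 servings → $5.36.
almonds only: max(13.1/0.9, 13/3) = 14.56 servings → $14.56.
spinach + tofu: the both-tight solution has a negative serving — not a feasible corner.
spinach + quinoa with both targets exact would need a negative amount; discard.
spinach + almonds: intersection lies outside the first quadrant.
tofu + quinoa with both targets exact would need a negative amount; discard.
tofu + almonds: intersection lies outside the first quadrant.
quinoa + almonds: intersection lies outside the first quadrant.
The minimum over all feasible corners is $4.27.

$4.27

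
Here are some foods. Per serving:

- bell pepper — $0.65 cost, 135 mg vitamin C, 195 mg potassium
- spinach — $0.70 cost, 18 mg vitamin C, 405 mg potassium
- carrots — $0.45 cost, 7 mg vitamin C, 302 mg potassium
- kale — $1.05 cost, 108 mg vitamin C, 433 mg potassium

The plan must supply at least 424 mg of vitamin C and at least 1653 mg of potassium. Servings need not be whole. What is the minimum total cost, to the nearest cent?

A basic optimal solution has at most two foods positive. Try each food alone and each pair with both targets met exactly.
bell pepper only: max(424/135, 1653/195) = 8.477 servings → $5.51.
spinach only: max(424/18, 1653/405) = 23.56 servings → $16.49.
carrots only: max(424/7, 1653/302) = 60.57 servings → $27.26.
kale only: max(424/108, 1653/433) = 3.926 servings → $4.12.
bell pepper + spinach with both tight: 2.775 servings and 2.746 servings → $3.73.
bell pepper + carrots with both tight: 2.956 servings and 3.565 servings → $3.53.
bell pepper + kale with both tight: 0.1355 servings and 3.757 servings → $4.03.
spinach + carrots: the both-tight solution has a negative serving — not a feasible corner.
spinach + kale: intersection lies outside the first quadrant.
carrots + kale: the both-tight solution has a negative serving — not a feasible corner.
The minimum over all feasible corners is $3.53.

$3.53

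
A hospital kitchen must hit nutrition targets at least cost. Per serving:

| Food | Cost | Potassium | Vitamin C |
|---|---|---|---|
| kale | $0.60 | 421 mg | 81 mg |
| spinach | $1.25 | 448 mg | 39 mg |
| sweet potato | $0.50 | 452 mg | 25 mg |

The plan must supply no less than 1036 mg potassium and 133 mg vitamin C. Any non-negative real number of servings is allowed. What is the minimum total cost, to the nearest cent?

$1.32

Compare the cost at each extreme point of the feasible region.
kale only: max(1036/421, 133/81) = 2.461 servings → $1.48.
spinach only: max(1036/448, 133/39) = 3.41 servings → $4.26.
sweet potato only: max(1036/452, 133/25) = 5.32 servings → $2.66.
kale + spinach with both tight: 0.9653 servings and 1.405 servings → $2.34.
kale + sweet potato with both tight: 1.312 servings and 1.07 servings → $1.32.
spinach + sweet potato: the both-tight solution has a negative serving — not a feasible corner.
So the least-cost plan costs $1.32.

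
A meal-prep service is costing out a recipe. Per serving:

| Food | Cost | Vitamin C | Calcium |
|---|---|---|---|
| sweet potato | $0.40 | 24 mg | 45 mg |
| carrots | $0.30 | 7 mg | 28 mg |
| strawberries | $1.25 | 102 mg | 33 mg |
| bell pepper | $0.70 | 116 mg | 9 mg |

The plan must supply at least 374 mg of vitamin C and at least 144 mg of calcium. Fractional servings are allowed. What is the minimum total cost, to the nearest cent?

$2.94

An LP optimum is at a vertex; with two nutrient constraints at most two foods are used. Check each candidate.
sweet potato only: max(374/24, 144/45) = 15.58 servings → $6.23.
carrots only: max(374/7, 144/28) = 53.43 servings → $16.03.
strawberries only: max(374/102, 144/33) = 4.364 servings → $5.45.
bell pepper only: max(374/116, 144/9) = 16 servings → $11.20.
sweet potato + carrots: the both-tight solution has a negative serving — not a feasible corner.
sweet potato + strawberries with both tight: 0.6177 servings and 3.521 servings → $4.65.
sweet potato + bell pepper with both tight: 2.665 servings and 2.673 servings → $2.94.
carrots + strawberries with both tight: 0.8937 servings and 3.605 servings → $4.77.
carrots + bell pepper with both tight: 4.188 servings and 2.971 servings → $3.34.
strawberries + bell pepper: intersection lies outside the first quadrant.
So the least-cost plan costs $2.94.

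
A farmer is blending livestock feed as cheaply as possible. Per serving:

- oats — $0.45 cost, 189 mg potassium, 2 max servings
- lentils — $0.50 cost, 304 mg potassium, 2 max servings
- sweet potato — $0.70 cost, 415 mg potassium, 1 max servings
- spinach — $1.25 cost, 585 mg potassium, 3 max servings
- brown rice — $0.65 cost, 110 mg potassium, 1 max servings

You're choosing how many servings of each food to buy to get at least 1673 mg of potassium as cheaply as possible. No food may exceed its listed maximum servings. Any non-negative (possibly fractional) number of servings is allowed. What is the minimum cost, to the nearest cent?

Cost per mg of potassium: lentils $0.0016, sweet potato $0.0017, spinach $0.0021, oats $0.0024, brown rice $0.0059.
Take 2 servings of lentils: +608.0 mg potassium for $1.00 (total $1.00, still need 1065.0 mg).
Take 1 serving of sweet potato: +415.0 mg potassium for $0.70 (total $1.70, still need 650.0 mg).
Take 1.111 servings of spinach: +650.0 mg potassium for $1.39 (total $3.09, still need 0.0 mg).
Filling from the cheapest source first is optimal under one linear minimum: $3.09.

$3.09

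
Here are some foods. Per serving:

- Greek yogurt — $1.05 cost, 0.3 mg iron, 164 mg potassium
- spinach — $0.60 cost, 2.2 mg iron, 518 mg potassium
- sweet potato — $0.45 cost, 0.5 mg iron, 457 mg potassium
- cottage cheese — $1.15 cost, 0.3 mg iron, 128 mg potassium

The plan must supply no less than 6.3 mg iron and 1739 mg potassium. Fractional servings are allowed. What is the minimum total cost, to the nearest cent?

$1.95

Compare the cost at each extreme point of the feasible region.
Greek yogurt only: max(6.3/0.3, 1739/164) = 21 servings → $22.05.
spinach only: max(6.3/2.2, 1739/518) = 3.357 servings → $2.01.
sweet potato only: max(6.3/0.5, 1739/457) = 12.6 servings → $5.67.
cottage cheese only: max(6.3/0.3, 1739/128) = 21 servings → $24.15.
Greek yogurt + spinach with both tight: 2.738 servings and 2.49 servings → $4.37.
Greek yogurt + sweet potato with both targets exact would need a negative amount; discard.
Greek yogurt + cottage cheese: the both-tight solution has a negative serving — not a feasible corner.
spinach + sweet potato with both tight: 2.692 servings and 0.7535 servings → $1.95.
spinach + cottage cheese with both tight: 2.256 servings and 4.456 servings → $6.48.
sweet potato + cottage cheese: the both-tight solution has a negative serving — not a feasible corner.
Cheapest feasible corner: $1.95.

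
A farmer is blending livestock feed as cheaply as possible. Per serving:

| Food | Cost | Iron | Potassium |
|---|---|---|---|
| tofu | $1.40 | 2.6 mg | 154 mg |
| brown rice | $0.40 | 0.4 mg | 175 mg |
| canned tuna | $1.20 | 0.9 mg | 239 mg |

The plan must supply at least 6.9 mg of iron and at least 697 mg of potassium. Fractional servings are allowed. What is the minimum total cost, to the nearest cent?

$4.07

Minimising a linear cost over {iron ≥ 6.9, potassium ≥ 697, servings ≥ 0} — the optimum is at a vertex, using one or two foods.
tofu only: max(6.9/2.6, 697/154) = 4.526 servings → $6.34.
brown rice only: max(6.9/0.4, 697/175) = 17.25 servings → $6.90.
canned tuna only: max(6.9/0.9, 697/239) = 7.667 servings → $9.20.
tofu + brown rice with both tight: 2.361 servings and 1.905 servings → $4.07.
tofu + canned tuna with both tight: 2.116 servings and 1.553 servings → $4.83.
brown rice + canned tuna with both targets exact would need a negative amount; discard.
The minimum over all feasible corners is $4.07.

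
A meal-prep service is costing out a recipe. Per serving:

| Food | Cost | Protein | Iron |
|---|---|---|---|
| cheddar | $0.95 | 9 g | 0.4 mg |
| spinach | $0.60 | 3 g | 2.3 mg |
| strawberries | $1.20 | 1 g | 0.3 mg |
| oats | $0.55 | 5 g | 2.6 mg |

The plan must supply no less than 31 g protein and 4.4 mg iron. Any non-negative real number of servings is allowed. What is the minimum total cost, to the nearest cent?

Check every corner: each single food scaled to meet both minima, and each pair solved so both constraints bind.
cheddar only: max(31/9, 4.4/0.4) = 11 servings → $10.45.
spinach only: max(31/3, 4.4/2.3) = 10.33 servings → $6.20.
strawberries only: max(31/1, 4.4/0.3) = 31 servings → $37.20.
oats only: max(31/5, 4.4/2.6) = 6.2 servings → $3.41.
cheddar + spinach with both tight: 2.979 servings and 1.395 servings → $3.67.
cheddar + strawberries with both tight: 2.13 servings and 11.83 servings → $16.22.
cheddar + oats with both tight: 2.738 servings and 1.271 servings → $3.30.
spinach + strawberries: intersection lies outside the first quadrant.
spinach + oats: intersection lies outside the first quadrant.
strawberries + oats with both targets exact would need a negative amount; discard.
The minimum over all feasible corners is $3.30.

$3.30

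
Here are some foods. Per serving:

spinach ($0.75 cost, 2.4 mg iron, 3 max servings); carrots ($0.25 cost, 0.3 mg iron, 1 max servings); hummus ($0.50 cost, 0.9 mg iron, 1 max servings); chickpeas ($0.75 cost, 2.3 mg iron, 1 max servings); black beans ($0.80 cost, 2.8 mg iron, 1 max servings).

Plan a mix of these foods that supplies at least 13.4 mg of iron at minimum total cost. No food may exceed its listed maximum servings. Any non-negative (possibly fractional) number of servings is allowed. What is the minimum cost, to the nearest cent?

$4.47

Cost per mg of iron: black beans $0.2857, spinach $0.3125, chickpeas $0.3261, hummus $0.5556, carrots $0.8333.
Take 1 serving of black beans: +2.8 mg iron for $0.80 (total $0.80, still need 10.6 mg).
Take 3 servings of spinach: +7.2 mg iron for $2.25 (total $3.05, still need 3.4 mg).
Take 1 serving of chickpeas: +2.3 mg iron for $0.75 (total $3.80, still need 1.1 mg).
Take 1 serving of hummus: +0.9 mg iron for $0.50 (total $4.30, still need 0.2 mg).
Take 0.6667 servings of carrots: +0.2 mg iron for $0.17 (total $4.47, still need 0.0 mg).
Filling from the cheapest source first is optimal under one linear minimum: $4.47.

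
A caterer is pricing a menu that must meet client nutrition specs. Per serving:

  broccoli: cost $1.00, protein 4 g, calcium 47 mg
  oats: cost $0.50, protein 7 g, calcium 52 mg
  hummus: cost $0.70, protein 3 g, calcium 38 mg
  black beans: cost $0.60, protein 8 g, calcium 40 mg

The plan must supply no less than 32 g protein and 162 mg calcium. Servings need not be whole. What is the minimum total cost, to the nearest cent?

broccoli only: max(32/4, 162/47) = 8 servings → $8.00.
oats only: max(32/7, 162/52) = 4.571 servings → $2.29.
hummus only: max(32/3, 162/38) = 10.67 servings → $7.47.
black beans only: max(32/8, 162/40) = 4.05 servings → $2.43.
broccoli + oats with both targets exact would need a negative amount; discard.
broccoli + hummus: intersection lies outside the first quadrant.
broccoli + black beans with both tight: 0.07407 servings and 3.963 servings → $2.45.
oats + hummus: the both-tight solution has a negative serving — not a feasible corner.
oats + black beans with both tight: 0.1176 servings and 3.897 servings → $2.40.
hummus + black beans with both tight: 0.08696 servings and 3.967 servings → $2.44.
Cheapest feasible corner: $2.29.

$2.29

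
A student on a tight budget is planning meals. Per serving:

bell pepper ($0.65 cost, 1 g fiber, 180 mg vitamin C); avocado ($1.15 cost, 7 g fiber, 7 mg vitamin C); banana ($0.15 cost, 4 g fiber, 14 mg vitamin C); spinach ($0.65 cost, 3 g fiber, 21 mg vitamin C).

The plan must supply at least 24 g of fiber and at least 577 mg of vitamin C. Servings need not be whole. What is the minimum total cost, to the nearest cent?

$2.61

Two binding constraints pin down two serving amounts, so the optimal mix uses at most two foods. The candidates are each food alone (scaled to the tighter of fiber/vitamin C) and each pair with both constraints tight.
bell pepper only: max(24/1, 577/180) = 24 servings → $15.60.
avocado only: max(24/7, 577/7) = 82.43 servings → $94.79.
banana only: max(24/4, 577/14) = 41.21 servings → $6.18.
spinach only: max(24/3, 577/21) = 27.48 servings → $17.86.
bell pepper + avocado with both tight: 3.089 servings and 2.987 servings → $5.44.
bell pepper + banana with both tight: 2.793 servings and 5.302 servings → $2.61.
bell pepper + spinach with both tight: 2.364 servings and 7.212 servings → $6.22.
avocado + banana: the both-tight solution has a negative serving — not a feasible corner.
avocado + spinach: the both-tight solution has a negative serving — not a feasible corner.
banana + spinach: the both-tight solution has a negative serving — not a feasible corner.
The minimum over all feasible corners is $2.61.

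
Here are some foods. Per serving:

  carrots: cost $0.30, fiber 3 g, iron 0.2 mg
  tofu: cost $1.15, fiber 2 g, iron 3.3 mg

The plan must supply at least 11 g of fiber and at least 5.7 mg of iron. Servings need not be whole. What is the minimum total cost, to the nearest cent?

With two linear requirements the optimum uses one or two foods; enumerate the corners.
carrots only: max(11/3, 5.7/0.2) = 28.5 servings → $8.55.
tofu only: max(11/2, 5.7/3.3) = 5.5 servings → $6.33.
carrots + tofu with both tight: 2.621 servings and 1.568 servings → $2.59.
Cheapest feasible corner: $2.59.

$2.59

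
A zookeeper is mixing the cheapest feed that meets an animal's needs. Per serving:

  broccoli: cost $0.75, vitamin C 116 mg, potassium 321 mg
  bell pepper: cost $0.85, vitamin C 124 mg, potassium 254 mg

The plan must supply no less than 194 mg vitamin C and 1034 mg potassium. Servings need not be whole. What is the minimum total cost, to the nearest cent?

$2.42

This is a tiny linear program; its minimum lies at a vertex of the feasible set. List the vertices and price them.
broccoli only: max(194/116, 1034/321) = 3.221 servings → $2.42.
bell pepper only: max(194/124, 1034/254) = 4.071 servings → $3.46.
broccoli + bell pepper: the both-tight solution has a negative serving — not a feasible corner.
Cheapest feasible corner: $2.42.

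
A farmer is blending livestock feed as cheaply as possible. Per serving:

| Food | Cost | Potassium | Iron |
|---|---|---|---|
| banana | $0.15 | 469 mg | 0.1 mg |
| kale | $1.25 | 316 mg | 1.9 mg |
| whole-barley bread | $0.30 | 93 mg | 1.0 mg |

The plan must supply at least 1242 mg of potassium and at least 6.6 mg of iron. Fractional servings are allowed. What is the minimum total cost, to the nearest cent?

$2.14

With two linear requirements the optimum uses one or two foods; enumerate the corners.
banana only: max(1242/469, 6.6/0.1) = 66 servings → $9.90.
kale only: max(1242/316, 6.6/1.9) = 3.93 servings → $4.91.
whole-barley bread only: max(1242/93, 6.6/1.0) = 13.35 servings → $4.01.
banana + kale with both tight: 0.319 servings and 3.457 servings → $4.37.
banana + whole-barley bread with both tight: 1.367 servings and 6.463 servings → $2.14.
kale + whole-barley bread with both targets exact would need a negative amount; discard.
The minimum over all feasible corners is $2.14.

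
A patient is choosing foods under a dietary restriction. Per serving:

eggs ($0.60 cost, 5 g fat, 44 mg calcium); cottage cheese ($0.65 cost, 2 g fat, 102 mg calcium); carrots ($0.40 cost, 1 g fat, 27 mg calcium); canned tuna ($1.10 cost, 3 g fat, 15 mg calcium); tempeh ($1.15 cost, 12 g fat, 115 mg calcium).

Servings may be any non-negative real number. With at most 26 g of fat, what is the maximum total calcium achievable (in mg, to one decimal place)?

Calcium per g fat: cottage cheese 51, carrots 27, tempeh 9.583, eggs 8.8, canned tuna 5.
With no serving limits, spend the whole fat allowance on cottage cheese: 26 g / 2 g × 102 mg = 1326.0 mg.

1326.0 mg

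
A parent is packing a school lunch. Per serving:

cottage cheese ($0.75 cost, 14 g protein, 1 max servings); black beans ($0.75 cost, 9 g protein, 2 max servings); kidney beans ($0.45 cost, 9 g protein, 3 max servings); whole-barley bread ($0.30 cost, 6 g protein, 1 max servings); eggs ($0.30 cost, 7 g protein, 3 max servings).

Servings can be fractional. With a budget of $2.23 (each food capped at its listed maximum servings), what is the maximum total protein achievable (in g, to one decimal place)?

Protein per dollar: eggs 23.33, kidney beans 20, whole-barley bread 20, cottage cheese 18.67, black beans 12.
Take 3 servings of eggs: spends $0.90, +21.0 g protein (running total 21.0 g).
Take 2.956 servings of kidney beans: spends $1.33, +26.6 g protein (running total 47.6 g).
Filling greedily by protein-per-dollar is optimal for one linear limit, giving 47.6 g.

47.6 g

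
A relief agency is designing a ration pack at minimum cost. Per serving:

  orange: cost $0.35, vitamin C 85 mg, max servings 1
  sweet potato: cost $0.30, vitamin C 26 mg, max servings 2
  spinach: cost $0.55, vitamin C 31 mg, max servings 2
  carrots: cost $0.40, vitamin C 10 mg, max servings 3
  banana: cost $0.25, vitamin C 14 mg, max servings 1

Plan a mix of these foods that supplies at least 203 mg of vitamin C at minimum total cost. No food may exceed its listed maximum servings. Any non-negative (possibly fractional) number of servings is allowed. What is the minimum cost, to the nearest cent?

Cost per mg of vitamin C: orange $0.0041, sweet potato $0.0115, spinach $0.0177, banana $0.0179, carrots $0.0400.
Take 1 serving of orange: +85.0 mg vitamin C for $0.35 (total $0.35, still need 118.0 mg).
Take 2 servings of sweet potato: +52.0 mg vitamin C for $0.60 (total $0.95, still need 66.0 mg).
Take 2 servings of spinach: +62.0 mg vitamin C for $1.10 (total $2.05, still need 4.0 mg).
Take 0.2857 servings of banana: +4.0 mg vitamin C for $0.07 (total $2.12, still need 0.0 mg).
Greedy by cheapest-per-mg is optimal for a single linear constraint, so the minimum cost is $2.12.

$2.12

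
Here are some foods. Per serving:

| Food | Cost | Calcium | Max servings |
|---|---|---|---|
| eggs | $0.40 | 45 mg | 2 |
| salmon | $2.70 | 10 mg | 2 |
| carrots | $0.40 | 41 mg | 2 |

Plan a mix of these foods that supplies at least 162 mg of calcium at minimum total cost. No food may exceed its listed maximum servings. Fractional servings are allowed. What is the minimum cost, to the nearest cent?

Cost per mg of calcium: eggs $0.0089, carrots $0.0098, salmon $0.2700.
Take 2 servings of eggs: +90.0 mg calcium for $0.80 (total $0.80, still need 72.0 mg).
Take 1.756 servings of carrots: +72.0 mg calcium for $0.70 (total $1.50, still need 0.0 mg).
Greedy by cheapest-per-mg is optimal for a single linear constraint, so the minimum cost is $1.50.

$1.50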